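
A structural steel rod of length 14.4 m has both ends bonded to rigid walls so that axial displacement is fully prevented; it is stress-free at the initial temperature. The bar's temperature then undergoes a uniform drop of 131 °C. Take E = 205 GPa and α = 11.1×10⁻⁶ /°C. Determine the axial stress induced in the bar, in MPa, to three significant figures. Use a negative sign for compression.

Free thermal expansion αLΔT = 11.1e-6 · 14400 · -131 = -20.94 mm.
The walls impose strain ε = −(-20.94)/14400 = 1.4541e-03; σ = Eε = 205000 · 1.4541e-03 = 298.1 MPa.

298 MPa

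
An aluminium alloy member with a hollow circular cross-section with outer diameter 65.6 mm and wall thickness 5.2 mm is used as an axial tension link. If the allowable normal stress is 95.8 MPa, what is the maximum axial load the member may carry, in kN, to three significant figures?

94.5 kN

A = 986.7 mm².
P_max = σ_allow · A = 95.8 · 986.7 = 94530 N = 94.53 kN.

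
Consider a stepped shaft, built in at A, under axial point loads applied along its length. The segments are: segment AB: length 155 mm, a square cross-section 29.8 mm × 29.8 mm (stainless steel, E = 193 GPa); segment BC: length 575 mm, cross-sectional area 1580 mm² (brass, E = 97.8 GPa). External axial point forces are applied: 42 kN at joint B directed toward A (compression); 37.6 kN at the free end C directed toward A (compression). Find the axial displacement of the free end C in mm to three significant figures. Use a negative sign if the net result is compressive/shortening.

-0.212 mm

Internal axial forces (sectioning from the free end, tension +): N_BC = -37.6 kN, N_AB = -79.6 kN.
A_AB = 888 mm².
δ_AB = -79600·155/(888·193000) = -0.07199 mm
δ_BC = -37600·575/(1580·97800) = -0.1399 mm
δ = Σδ_i = -0.2119 mm.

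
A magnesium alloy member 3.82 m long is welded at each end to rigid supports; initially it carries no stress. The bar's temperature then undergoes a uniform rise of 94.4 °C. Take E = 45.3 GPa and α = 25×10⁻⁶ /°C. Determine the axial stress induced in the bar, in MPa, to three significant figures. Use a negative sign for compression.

-107 MPa

Free thermal expansion αLΔT = 25e-6 · 3820 · 94.4 = 9.015 mm.
The walls impose strain ε = −(9.015)/3820 = -2.3600e-03; σ = Eε = 45300 · -2.3600e-03 = -106.9 MPa.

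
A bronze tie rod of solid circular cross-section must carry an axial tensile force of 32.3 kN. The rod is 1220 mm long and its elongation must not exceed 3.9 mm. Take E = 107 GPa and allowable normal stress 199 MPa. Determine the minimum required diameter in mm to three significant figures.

14.4 mm

Required area A ≥ P/σ_allow = 32300/199 = 162.3 mm².
For a solid circular section, d ≥ √(4A/π) = 14.38 mm.
Elongation limit: A ≥ PL/(Eδ_allow) = 32300·1220/(107000·3.9) = 94.43 mm² ⇒ d ≥ 10.97 mm.
The stress limit governs.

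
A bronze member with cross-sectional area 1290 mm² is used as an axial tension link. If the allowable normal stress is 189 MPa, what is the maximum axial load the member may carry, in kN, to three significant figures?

244 kN

P_max = σ_allow · A = 189 · 1290 = 243800 N = 243.8 kN.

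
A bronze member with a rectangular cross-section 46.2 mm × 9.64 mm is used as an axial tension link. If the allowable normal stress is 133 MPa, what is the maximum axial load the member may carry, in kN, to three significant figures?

59.2 kN

A = 445.4 mm².
P_max = σ_allow · A = 133 · 445.4 = 59230 N = 59.23 kN.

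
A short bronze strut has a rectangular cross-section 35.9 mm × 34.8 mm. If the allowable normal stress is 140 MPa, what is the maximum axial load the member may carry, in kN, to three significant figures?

A = 1249 mm².
P_max = σ_allow · A = 140 · 1249 = 174900 N = 174.9 kN.

175 kN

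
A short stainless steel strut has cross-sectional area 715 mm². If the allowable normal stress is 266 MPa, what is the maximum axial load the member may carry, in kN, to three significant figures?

P_max = σ_allow · A = 266 · 715 = 190200 N = 190.2 kN.

190 kN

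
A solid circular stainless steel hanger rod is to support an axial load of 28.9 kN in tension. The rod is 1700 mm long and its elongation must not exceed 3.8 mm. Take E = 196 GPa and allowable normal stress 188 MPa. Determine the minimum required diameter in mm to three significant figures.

14.0 mm

Required area A ≥ P/σ_allow = 28900/188 = 153.7 mm².
For a solid circular section, d ≥ √(4A/π) = 13.99 mm.
Elongation limit: A ≥ PL/(Eδ_allow) = 28900·1700/(196000·3.8) = 65.96 mm² ⇒ d ≥ 9.164 mm.
The stress limit governs.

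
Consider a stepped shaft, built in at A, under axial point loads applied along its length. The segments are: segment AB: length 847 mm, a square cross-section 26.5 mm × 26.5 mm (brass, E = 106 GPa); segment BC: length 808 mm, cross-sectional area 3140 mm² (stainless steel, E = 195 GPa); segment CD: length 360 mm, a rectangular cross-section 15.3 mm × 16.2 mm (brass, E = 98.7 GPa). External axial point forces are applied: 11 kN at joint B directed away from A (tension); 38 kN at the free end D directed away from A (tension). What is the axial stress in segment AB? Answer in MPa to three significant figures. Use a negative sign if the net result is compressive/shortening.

Internal axial forces (sectioning from the free end, tension +): N_CD = 38 kN, N_BC = 38 kN, N_AB = 49 kN.
A_AB = 702.2 mm².
σ_AB = N_AB/A_AB = 49000/702.2 = 69.78 MPa.

69.8 MPa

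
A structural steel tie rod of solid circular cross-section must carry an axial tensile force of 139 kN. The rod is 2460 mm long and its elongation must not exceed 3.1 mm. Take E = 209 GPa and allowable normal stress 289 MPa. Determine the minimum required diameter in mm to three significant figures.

Required area A ≥ P/σ_allow = 139000/289 = 481 mm².
For a solid circular section, d ≥ √(4A/π) = 24.75 mm.
Elongation limit: A ≥ PL/(Eδ_allow) = 139000·2460/(209000·3.1) = 527.8 mm² ⇒ d ≥ 25.92 mm.
The elongation limit governs.

25.9 mm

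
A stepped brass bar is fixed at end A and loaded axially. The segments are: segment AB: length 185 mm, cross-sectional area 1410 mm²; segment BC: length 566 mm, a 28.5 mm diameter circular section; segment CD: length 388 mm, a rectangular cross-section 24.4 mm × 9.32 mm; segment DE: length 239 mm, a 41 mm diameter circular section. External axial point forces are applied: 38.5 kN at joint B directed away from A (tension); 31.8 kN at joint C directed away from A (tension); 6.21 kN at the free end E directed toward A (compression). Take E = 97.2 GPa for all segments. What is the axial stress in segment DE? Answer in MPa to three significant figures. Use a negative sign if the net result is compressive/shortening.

-4.70 MPa

Internal axial forces (sectioning from the free end, tension +): N_DE = -6.21 kN, N_CD = -6.21 kN, N_BC = 25.59 kN, N_AB = 64.09 kN.
A_DE = 1320 mm².
σ_DE = N_DE/A_DE = -6210/1320 = -4.704 MPa.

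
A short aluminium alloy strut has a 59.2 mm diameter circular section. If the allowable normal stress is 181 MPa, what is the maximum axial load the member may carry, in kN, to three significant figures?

498 kN

A = 2753 mm².
P_max = σ_allow · A = 181 · 2753 = 498200 N = 498.2 kN.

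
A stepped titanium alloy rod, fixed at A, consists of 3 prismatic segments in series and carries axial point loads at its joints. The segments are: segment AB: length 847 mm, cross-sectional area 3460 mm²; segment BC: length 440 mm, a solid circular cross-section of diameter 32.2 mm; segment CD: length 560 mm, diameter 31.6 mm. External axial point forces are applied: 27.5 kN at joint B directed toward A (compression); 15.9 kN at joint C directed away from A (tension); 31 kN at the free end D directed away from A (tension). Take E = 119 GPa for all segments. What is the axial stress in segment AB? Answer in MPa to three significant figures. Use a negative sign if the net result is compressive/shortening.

5.61 MPa

Internal axial forces (sectioning from the free end, tension +): N_CD = 31 kN, N_BC = 46.9 kN, N_AB = 19.4 kN.
σ_AB = N_AB/A_AB = 19400/3460 = 5.607 MPa.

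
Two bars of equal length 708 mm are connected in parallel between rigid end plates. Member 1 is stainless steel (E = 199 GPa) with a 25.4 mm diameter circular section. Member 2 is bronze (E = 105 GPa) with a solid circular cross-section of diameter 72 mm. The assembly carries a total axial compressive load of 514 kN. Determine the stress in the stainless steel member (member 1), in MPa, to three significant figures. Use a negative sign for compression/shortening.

A_1 = 506.7 mm².
A_2 = 4072 mm².
Equal strain + equilibrium ⇒ each member carries load in proportion to AE: A₁E₁ = 100800000 N, A₂E₂ = 427500000 N, ΣAE = 528300000 N.
σ₁ = P·E₁/ΣAE = -514000·199000/528300000 = -193.6 MPa.

-194 MPa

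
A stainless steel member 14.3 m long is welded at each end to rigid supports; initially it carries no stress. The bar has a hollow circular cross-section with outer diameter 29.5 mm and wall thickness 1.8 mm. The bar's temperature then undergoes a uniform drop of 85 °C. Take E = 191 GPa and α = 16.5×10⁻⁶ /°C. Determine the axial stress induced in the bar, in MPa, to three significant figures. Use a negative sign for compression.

268 MPa

Free thermal expansion αLΔT = 16.5e-6 · 14300 · -85 = -20.06 mm.
The walls impose strain ε = −(-20.06)/14300 = 1.4025e-03; σ = Eε = 191000 · 1.4025e-03 = 267.9 MPa.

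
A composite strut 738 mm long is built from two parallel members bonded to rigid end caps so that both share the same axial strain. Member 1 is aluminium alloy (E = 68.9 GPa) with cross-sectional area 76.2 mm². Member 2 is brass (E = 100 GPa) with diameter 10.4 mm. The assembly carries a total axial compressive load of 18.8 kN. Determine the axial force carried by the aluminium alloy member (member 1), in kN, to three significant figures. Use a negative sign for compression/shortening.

A_2 = 84.95 mm².
Equal strain + equilibrium ⇒ each member carries load in proportion to AE: A₁E₁ = 5250000 N, A₂E₂ = 8495000 N, ΣAE = 13750000 N.
F₁ = P·A₁E₁/ΣAE = -18800·5250000/13750000 = -7181 N.

-7.18 kN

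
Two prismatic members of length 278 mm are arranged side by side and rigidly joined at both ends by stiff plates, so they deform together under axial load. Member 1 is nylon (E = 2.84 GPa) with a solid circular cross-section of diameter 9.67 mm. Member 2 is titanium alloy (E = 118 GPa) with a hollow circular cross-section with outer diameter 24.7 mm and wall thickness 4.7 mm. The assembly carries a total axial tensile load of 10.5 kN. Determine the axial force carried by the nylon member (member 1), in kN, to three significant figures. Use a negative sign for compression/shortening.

0.0625 kN

A_1 = 73.44 mm².
A_2 = 295.3 mm².
Equal strain + equilibrium ⇒ each member carries load in proportion to AE: A₁E₁ = 208600 N, A₂E₂ = 34850000 N, ΣAE = 35060000 N.
F₁ = P·A₁E₁/ΣAE = 10500·208600/35060000 = 62.47 N.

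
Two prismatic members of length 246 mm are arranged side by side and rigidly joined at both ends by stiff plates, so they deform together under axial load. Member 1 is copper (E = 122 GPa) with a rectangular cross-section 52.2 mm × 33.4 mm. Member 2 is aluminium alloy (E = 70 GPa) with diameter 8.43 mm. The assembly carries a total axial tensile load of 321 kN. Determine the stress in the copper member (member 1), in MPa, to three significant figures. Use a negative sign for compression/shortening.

181 MPa

A_1 = 1743 mm².
A_2 = 55.81 mm².
Equal strain + equilibrium ⇒ each member carries load in proportion to AE: A₁E₁ = 212700000 N, A₂E₂ = 3907000 N, ΣAE = 216600000 N.
σ₁ = P·E₁/ΣAE = 321000·122000/216600000 = 180.8 MPa.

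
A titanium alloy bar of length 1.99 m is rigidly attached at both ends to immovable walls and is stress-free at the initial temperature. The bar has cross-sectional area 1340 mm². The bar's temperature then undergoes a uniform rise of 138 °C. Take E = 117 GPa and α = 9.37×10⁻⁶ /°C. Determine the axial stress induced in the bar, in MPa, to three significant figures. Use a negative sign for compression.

-151 MPa

Free thermal expansion αLΔT = 9.37e-6 · 1990 · 138 = 2.573 mm.
The walls impose strain ε = −(2.573)/1990 = -1.2931e-03; σ = Eε = 117000 · -1.2931e-03 = -151.3 MPa.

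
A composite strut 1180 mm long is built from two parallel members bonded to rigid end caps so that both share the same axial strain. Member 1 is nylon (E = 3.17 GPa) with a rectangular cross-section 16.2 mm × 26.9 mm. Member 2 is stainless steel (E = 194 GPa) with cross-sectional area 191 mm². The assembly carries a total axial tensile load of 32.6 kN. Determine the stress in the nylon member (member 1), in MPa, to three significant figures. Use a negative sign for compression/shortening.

2.69 MPa

A_1 = 435.8 mm².
Equal strain + equilibrium ⇒ each member carries load in proportion to AE: A₁E₁ = 1381000 N, A₂E₂ = 37050000 N, ΣAE = 38440000 N.
σ₁ = P·E₁/ΣAE = 32600·3170/38440000 = 2.689 MPa.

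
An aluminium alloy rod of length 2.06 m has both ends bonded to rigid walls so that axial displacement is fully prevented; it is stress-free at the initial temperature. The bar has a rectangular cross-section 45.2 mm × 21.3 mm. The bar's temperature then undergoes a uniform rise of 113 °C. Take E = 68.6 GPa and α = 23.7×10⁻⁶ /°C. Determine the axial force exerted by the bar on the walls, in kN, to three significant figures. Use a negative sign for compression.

-177 kN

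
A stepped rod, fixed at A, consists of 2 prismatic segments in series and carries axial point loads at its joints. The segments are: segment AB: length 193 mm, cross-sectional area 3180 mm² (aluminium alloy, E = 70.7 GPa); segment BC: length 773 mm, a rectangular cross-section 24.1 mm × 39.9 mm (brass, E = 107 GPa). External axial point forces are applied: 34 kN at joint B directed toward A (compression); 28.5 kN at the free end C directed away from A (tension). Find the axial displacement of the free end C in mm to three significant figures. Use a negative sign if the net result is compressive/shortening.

Internal axial forces (sectioning from the free end, tension +): N_BC = 28.5 kN, N_AB = -5.5 kN.
A_BC = 961.6 mm².
δ_AB = -5500·193/(3180·70700) = -0.004721 mm
δ_BC = 28500·773/(961.6·107000) = 0.2141 mm
δ = Σδ_i = 0.2094 mm.

0.209 mm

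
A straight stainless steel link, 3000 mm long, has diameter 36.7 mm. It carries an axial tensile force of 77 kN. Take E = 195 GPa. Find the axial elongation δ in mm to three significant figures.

A = 1058 mm².
δ_mech = NL/(AE) = 77000·3000/(1058·195000) = 1.12 mm.

1.12 mm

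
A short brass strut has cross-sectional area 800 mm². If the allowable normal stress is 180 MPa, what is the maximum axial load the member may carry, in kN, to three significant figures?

144 kN

P_max = σ_allow · A = 180 · 800 = 144000 N = 144 kN.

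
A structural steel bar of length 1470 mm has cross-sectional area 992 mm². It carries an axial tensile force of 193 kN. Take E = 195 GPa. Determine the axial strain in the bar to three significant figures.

9.98e-04

σ = N/A = 194.6 MPa; ε = σ/E = 194.6/195000 = 9.977e-04.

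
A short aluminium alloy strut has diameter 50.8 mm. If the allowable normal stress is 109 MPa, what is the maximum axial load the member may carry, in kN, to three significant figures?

221 kN

A = 2027 mm².
P_max = σ_allow · A = 109 · 2027 = 220900 N = 220.9 kN.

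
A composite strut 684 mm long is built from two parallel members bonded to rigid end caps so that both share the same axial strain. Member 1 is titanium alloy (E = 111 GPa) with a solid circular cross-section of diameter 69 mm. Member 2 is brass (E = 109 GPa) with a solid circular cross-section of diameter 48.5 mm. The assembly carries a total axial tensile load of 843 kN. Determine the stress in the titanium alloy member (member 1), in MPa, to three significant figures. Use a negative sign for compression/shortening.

A_1 = 3739 mm².
A_2 = 1847 mm².
Equal strain + equilibrium ⇒ each member carries load in proportion to AE: A₁E₁ = 415100000 N, A₂E₂ = 201400000 N, ΣAE = 616400000 N.
σ₁ = P·E₁/ΣAE = 843000·111000/616400000 = 151.8 MPa.

152 MPa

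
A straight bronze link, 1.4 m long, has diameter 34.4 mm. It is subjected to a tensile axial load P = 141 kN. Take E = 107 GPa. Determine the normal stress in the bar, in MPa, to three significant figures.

A = 929.4 mm².
σ = N/A = 141000/929.4 = 151.7 MPa.

152 MPa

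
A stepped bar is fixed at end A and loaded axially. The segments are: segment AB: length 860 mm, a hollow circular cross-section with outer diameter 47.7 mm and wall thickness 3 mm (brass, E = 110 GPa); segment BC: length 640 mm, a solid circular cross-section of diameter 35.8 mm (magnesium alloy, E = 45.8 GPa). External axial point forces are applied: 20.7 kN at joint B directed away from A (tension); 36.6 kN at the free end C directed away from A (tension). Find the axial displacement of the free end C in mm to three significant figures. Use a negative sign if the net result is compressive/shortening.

1.57 mm

Internal axial forces (sectioning from the free end, tension +): N_BC = 36.6 kN, N_AB = 57.3 kN.
A_AB = 421.3 mm².
A_BC = 1007 mm².
δ_AB = 57300·860/(421.3·110000) = 1.063 mm
δ_BC = 36600·640/(1007·45800) = 0.5081 mm
δ = Σδ_i = 1.571 mm.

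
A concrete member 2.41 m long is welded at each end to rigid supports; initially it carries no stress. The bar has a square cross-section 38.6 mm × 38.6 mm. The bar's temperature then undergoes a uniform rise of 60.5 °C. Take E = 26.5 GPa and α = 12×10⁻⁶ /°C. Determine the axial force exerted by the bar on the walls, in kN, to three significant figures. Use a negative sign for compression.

Free thermal expansion αLΔT = 12e-6 · 2410 · 60.5 = 1.75 mm.
The walls impose strain ε = −(1.75)/2410 = -7.2600e-04; σ = Eε = 26500 · -7.2600e-04 = -19.24 MPa.
Wall reaction R = σ·A = -19.24·1490 = -28670 N = -28.67 kN.

-28.7 kN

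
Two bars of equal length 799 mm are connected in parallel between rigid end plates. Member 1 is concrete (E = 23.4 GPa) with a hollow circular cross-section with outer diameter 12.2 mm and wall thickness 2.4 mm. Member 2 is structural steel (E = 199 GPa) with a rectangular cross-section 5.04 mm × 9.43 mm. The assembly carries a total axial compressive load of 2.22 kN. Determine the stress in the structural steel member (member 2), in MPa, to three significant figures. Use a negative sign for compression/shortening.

A_1 = 73.89 mm².
A_2 = 47.53 mm².
Equal strain + equilibrium ⇒ each member carries load in proportion to AE: A₁E₁ = 1729000 N, A₂E₂ = 9458000 N, ΣAE = 11190000 N.
σ₂ = P·E₂/ΣAE = -2220·199000/11190000 = -39.49 MPa.

-39.5 MPa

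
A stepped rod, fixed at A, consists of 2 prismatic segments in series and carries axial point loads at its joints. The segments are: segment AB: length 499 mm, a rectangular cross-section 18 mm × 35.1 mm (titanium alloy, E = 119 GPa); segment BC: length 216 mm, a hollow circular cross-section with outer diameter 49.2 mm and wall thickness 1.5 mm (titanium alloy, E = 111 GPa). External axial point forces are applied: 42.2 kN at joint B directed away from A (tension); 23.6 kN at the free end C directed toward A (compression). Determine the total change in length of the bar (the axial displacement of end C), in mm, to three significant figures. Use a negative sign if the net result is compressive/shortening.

-0.0809 mm

Internal axial forces (sectioning from the free end, tension +): N_BC = -23.6 kN, N_AB = 18.6 kN.
A_AB = 631.8 mm².
A_BC = 224.8 mm².
δ_AB = 18600·499/(631.8·119000) = 0.1234 mm
δ_BC = -23600·216/(224.8·111000) = -0.2043 mm
δ = Σδ_i = -0.08086 mm.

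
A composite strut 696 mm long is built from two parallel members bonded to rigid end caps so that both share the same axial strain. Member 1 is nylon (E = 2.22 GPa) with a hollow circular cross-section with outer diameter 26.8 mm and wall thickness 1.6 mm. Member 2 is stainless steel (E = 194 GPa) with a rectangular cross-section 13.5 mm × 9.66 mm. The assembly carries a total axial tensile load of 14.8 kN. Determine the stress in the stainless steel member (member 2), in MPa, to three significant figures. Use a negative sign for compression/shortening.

A_1 = 126.7 mm².
A_2 = 130.4 mm².
Equal strain + equilibrium ⇒ each member carries load in proportion to AE: A₁E₁ = 281200 N, A₂E₂ = 25300000 N, ΣAE = 25580000 N.
σ₂ = P·E₂/ΣAE = 14800·194000/25580000 = 112.2 MPa.

112 MPa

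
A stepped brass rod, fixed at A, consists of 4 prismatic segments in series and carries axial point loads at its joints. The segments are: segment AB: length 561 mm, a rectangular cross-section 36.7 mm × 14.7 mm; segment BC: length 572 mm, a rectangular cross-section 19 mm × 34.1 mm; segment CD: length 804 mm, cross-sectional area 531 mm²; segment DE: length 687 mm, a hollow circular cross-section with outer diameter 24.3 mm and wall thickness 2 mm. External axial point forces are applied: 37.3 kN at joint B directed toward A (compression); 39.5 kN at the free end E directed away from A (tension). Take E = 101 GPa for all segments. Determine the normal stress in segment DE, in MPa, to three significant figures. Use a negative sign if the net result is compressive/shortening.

282 MPa

Internal axial forces (sectioning from the free end, tension +): N_DE = 39.5 kN, N_CD = 39.5 kN, N_BC = 39.5 kN, N_AB = 2.2 kN.
A_DE = 140.1 mm².
σ_DE = N_DE/A_DE = 39500/140.1 = 281.9 MPa.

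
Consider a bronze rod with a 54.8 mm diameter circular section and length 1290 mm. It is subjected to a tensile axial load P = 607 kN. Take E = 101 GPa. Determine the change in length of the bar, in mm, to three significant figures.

3.29 mm

A = 2359 mm².
δ_mech = NL/(AE) = 607000·1290/(2359·101000) = 3.287 mm.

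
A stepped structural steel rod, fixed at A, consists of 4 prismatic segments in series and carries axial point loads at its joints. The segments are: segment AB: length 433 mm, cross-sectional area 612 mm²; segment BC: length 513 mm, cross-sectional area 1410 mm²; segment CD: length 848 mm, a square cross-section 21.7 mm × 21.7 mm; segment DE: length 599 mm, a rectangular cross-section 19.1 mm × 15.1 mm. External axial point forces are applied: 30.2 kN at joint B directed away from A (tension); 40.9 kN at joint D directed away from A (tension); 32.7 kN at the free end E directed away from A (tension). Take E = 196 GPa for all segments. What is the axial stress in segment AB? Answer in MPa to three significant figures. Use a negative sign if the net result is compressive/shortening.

Internal axial forces (sectioning from the free end, tension +): N_DE = 32.7 kN, N_CD = 73.6 kN, N_BC = 73.6 kN, N_AB = 103.8 kN.
σ_AB = N_AB/A_AB = 103800/612 = 169.6 MPa.

170 MPa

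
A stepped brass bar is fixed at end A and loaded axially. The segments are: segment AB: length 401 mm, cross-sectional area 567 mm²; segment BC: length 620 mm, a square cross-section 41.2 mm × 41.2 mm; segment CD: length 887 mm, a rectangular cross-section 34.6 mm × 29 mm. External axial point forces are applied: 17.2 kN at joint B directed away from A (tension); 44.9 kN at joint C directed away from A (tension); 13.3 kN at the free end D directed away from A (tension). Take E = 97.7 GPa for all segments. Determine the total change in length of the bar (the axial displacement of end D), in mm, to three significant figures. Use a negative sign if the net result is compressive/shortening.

Internal axial forces (sectioning from the free end, tension +): N_CD = 13.3 kN, N_BC = 58.2 kN, N_AB = 75.4 kN.
A_BC = 1697 mm².
A_CD = 1003 mm².
δ_AB = 75400·401/(567·97700) = 0.5458 mm
δ_BC = 58200·620/(1697·97700) = 0.2176 mm
δ_CD = 13300·887/(1003·97700) = 0.1203 mm
δ = Σδ_i = 0.8837 mm.

0.884 mm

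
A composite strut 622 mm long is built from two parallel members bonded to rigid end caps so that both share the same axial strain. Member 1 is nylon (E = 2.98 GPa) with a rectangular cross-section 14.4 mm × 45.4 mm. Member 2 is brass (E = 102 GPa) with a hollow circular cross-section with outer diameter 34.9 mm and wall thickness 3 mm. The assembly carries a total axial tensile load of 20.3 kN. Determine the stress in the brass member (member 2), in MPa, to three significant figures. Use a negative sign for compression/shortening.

A_1 = 653.8 mm².
A_2 = 300.7 mm².
Equal strain + equilibrium ⇒ each member carries load in proportion to AE: A₁E₁ = 1948000 N, A₂E₂ = 30670000 N, ΣAE = 32610000 N.
σ₂ = P·E₂/ΣAE = 20300·102000/32610000 = 63.49 MPa.

63.5 MPa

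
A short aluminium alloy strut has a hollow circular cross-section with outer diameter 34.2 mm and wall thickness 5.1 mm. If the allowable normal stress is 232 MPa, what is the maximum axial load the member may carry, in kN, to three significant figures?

108 kN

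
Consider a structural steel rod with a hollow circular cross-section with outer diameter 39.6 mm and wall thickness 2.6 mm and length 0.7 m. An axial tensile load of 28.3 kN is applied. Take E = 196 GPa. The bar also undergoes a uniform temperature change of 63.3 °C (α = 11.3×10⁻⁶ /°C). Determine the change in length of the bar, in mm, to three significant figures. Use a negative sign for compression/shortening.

0.835 mm

A = 302.2 mm².
δ_mech = NL/(AE) = 28300·700/(302.2·196000) = 0.3344 mm.
δ_thermal = αLΔT = 11.3e-6·700·63.3 = 0.5007 mm.
δ = δ_mech + δ_thermal = 0.8351 mm.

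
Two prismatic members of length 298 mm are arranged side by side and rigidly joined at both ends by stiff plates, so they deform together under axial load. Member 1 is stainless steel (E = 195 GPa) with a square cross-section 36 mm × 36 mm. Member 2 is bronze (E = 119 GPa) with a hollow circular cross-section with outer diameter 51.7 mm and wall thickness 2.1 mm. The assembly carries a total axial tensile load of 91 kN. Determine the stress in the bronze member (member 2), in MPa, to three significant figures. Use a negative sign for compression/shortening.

A_1 = 1296 mm².
A_2 = 327.2 mm².
Equal strain + equilibrium ⇒ each member carries load in proportion to AE: A₁E₁ = 252700000 N, A₂E₂ = 38940000 N, ΣAE = 291700000 N.
σ₂ = P·E₂/ΣAE = 91000·119000/291700000 = 37.13 MPa.

37.1 MPa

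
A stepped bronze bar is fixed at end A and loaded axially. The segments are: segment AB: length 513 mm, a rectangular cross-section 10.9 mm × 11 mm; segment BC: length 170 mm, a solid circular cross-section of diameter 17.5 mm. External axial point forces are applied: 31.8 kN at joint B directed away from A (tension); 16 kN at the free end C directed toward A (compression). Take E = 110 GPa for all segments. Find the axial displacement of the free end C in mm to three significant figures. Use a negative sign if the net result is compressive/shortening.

0.512 mm

Internal axial forces (sectioning from the free end, tension +): N_BC = -16 kN, N_AB = 15.8 kN.
A_AB = 119.9 mm².
A_BC = 240.5 mm².
δ_AB = 15800·513/(119.9·110000) = 0.6146 mm
δ_BC = -16000·170/(240.5·110000) = -0.1028 mm
δ = Σδ_i = 0.5118 mm.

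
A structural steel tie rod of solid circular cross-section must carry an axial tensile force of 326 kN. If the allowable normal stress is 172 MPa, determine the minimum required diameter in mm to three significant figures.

Required area A ≥ P/σ_allow = 326000/172 = 1895 mm².
For a solid circular section, d ≥ √(4A/π) = 49.12 mm.

49.1 mm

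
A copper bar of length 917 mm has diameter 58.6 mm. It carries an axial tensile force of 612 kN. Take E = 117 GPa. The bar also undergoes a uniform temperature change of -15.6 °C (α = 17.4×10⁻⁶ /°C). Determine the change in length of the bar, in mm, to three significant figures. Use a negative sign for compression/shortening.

1.53 mm

A = 2697 mm².
δ_mech = NL/(AE) = 612000·917/(2697·117000) = 1.778 mm.
δ_thermal = αLΔT = 17.4e-6·917·-15.6 = -0.2489 mm.
δ = δ_mech + δ_thermal = 1.53 mm.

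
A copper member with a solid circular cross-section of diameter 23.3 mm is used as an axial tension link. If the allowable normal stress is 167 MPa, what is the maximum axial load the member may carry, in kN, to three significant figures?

71.2 kN

A = 426.4 mm².
P_max = σ_allow · A = 167 · 426.4 = 71210 N = 71.21 kN.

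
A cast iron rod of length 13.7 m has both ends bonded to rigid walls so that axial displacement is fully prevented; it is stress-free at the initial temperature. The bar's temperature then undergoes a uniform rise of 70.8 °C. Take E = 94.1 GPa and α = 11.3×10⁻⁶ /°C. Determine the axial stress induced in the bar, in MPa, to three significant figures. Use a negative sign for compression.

-75.3 MPa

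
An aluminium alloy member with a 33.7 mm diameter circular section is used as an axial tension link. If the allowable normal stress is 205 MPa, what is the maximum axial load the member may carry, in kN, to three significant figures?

A = 892 mm².
P_max = σ_allow · A = 205 · 892 = 182900 N = 182.9 kN.

183 kN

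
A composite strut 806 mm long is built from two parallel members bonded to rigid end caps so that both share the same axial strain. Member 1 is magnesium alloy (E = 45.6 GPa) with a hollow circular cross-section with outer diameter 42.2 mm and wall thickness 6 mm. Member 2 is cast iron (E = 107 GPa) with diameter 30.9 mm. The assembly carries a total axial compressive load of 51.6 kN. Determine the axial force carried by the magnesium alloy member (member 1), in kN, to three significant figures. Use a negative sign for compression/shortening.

A_1 = 682.4 mm².
A_2 = 749.9 mm².
Equal strain + equilibrium ⇒ each member carries load in proportion to AE: A₁E₁ = 31120000 N, A₂E₂ = 80240000 N, ΣAE = 111400000 N.
F₁ = P·A₁E₁/ΣAE = -51600·31120000/111400000 = -14420 N.

-14.4 kN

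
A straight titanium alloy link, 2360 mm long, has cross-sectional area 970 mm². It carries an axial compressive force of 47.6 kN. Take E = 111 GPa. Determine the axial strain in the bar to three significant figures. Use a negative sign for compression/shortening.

-4.42e-04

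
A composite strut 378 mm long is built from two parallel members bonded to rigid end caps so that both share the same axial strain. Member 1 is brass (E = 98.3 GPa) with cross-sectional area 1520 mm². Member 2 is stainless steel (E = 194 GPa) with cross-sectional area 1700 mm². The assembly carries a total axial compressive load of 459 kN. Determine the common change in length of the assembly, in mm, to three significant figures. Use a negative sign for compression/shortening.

Equal strain + equilibrium ⇒ each member carries load in proportion to AE: A₁E₁ = 149400000 N, A₂E₂ = 329800000 N, ΣAE = 479200000 N.
δ = PL/ΣAE = -459000·378/479200000 = -0.3621 mm.

-0.362 mm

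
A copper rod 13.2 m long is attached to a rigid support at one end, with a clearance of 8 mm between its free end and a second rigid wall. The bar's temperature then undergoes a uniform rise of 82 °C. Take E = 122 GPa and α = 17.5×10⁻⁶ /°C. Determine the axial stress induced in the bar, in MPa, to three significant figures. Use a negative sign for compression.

-101 MPa

Free thermal expansion αLΔT = 17.5e-6 · 13200 · 82 = 18.94 mm.
The walls engage after the gap closes; constrained expansion = 18.94 − 8 = 10.94 mm.
The walls impose strain ε = −(10.94)/13200 = -8.2894e-04; σ = Eε = 122000 · -8.2894e-04 = -101.1 MPa.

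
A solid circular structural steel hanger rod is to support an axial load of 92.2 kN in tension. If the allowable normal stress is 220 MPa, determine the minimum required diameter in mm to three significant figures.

Required area A ≥ P/σ_allow = 92200/220 = 419.1 mm².
For a solid circular section, d ≥ √(4A/π) = 23.1 mm.

23.1 mm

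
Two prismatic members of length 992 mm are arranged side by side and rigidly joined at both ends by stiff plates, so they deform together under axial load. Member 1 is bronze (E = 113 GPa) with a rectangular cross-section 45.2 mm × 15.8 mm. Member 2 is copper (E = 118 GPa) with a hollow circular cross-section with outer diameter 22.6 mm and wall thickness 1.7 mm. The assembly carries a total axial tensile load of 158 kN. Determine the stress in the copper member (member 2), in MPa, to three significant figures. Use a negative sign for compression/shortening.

199 MPa

A_1 = 714.2 mm².
A_2 = 111.6 mm².
Equal strain + equilibrium ⇒ each member carries load in proportion to AE: A₁E₁ = 80700000 N, A₂E₂ = 13170000 N, ΣAE = 93870000 N.
σ₂ = P·E₂/ΣAE = 158000·118000/93870000 = 198.6 MPa.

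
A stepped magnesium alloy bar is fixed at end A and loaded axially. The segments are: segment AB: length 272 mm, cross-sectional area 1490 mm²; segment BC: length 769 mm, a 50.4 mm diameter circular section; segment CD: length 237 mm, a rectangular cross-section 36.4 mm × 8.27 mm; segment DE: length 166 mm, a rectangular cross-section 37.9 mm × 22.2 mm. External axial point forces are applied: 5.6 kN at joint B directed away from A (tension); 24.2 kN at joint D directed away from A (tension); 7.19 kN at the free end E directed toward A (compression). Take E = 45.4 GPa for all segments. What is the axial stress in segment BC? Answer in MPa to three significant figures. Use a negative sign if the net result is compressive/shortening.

Internal axial forces (sectioning from the free end, tension +): N_DE = -7.19 kN, N_CD = 17.01 kN, N_BC = 17.01 kN, N_AB = 22.61 kN.
A_BC = 1995 mm².
σ_BC = N_BC/A_BC = 17010/1995 = 8.526 MPa.

8.53 MPa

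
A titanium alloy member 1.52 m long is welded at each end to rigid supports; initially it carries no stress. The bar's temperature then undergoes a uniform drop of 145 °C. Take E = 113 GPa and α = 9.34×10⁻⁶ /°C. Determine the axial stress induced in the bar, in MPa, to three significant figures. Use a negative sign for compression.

153 MPa

Free thermal expansion αLΔT = 9.34e-6 · 1520 · -145 = -2.059 mm.
The walls impose strain ε = −(-2.059)/1520 = 1.3543e-03; σ = Eε = 113000 · 1.3543e-03 = 153 MPa.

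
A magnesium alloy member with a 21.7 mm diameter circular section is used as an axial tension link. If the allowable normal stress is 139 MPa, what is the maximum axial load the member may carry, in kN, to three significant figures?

51.4 kN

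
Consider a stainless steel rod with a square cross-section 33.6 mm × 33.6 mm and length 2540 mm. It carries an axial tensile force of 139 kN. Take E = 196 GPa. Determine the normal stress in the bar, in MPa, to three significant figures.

A = 1129 mm².
σ = N/A = 139000/1129 = 123.1 MPa.

123 MPa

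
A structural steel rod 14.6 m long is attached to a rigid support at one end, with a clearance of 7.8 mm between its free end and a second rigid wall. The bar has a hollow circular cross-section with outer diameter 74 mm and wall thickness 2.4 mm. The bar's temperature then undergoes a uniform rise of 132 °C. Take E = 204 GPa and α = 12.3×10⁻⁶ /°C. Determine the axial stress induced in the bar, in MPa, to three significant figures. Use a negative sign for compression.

Free thermal expansion αLΔT = 12.3e-6 · 14600 · 132 = 23.7 mm.
The walls engage after the gap closes; constrained expansion = 23.7 − 7.8 = 15.9 mm.
The walls impose strain ε = −(15.9)/14600 = -1.0894e-03; σ = Eε = 204000 · -1.0894e-03 = -222.2 MPa.

-222 MPa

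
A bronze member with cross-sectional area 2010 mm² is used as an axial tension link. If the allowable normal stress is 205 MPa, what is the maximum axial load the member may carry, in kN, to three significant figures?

412 kN

P_max = σ_allow · A = 205 · 2010 = 412000 N = 412.1 kN.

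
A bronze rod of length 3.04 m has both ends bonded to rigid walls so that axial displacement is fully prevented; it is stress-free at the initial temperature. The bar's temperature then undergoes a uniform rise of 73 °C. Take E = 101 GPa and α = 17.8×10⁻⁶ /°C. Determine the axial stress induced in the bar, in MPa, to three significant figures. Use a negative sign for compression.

Free thermal expansion αLΔT = 17.8e-6 · 3040 · 73 = 3.95 mm.
The walls impose strain ε = −(3.95)/3040 = -1.2994e-03; σ = Eε = 101000 · -1.2994e-03 = -131.2 MPa.

-131 MPa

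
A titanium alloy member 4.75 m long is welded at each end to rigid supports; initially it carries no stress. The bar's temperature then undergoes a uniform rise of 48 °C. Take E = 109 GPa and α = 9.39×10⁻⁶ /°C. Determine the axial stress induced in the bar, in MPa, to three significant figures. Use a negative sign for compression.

Free thermal expansion αLΔT = 9.39e-6 · 4750 · 48 = 2.141 mm.
The walls impose strain ε = −(2.141)/4750 = -4.5072e-04; σ = Eε = 109000 · -4.5072e-04 = -49.13 MPa.

-49.1 MPa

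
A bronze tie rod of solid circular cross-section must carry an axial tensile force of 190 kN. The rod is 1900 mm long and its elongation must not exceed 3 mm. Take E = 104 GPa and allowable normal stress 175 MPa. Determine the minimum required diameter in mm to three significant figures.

Required area A ≥ P/σ_allow = 190000/175 = 1086 mm².
For a solid circular section, d ≥ √(4A/π) = 37.18 mm.
Elongation limit: A ≥ PL/(Eδ_allow) = 190000·1900/(104000·3) = 1157 mm² ⇒ d ≥ 38.38 mm.
The elongation limit governs.

38.4 mm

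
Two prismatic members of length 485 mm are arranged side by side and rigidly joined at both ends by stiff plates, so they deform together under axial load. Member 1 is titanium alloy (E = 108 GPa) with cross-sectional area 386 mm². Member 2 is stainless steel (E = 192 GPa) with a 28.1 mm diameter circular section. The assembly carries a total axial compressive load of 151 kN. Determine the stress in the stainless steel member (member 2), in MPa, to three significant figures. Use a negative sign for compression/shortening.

-180 MPa

A_2 = 620.2 mm².
Equal strain + equilibrium ⇒ each member carries load in proportion to AE: A₁E₁ = 41690000 N, A₂E₂ = 119100000 N, ΣAE = 160800000 N.
σ₂ = P·E₂/ΣAE = -151000·192000/160800000 = -180.3 MPa.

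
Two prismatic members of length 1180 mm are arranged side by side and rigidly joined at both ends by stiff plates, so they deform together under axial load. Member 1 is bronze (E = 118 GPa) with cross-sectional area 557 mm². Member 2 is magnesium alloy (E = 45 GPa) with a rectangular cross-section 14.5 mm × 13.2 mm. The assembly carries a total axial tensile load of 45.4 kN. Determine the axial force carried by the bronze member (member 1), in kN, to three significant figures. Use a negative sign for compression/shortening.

40.1 kN

A_2 = 191.4 mm².
Equal strain + equilibrium ⇒ each member carries load in proportion to AE: A₁E₁ = 65730000 N, A₂E₂ = 8613000 N, ΣAE = 74340000 N.
F₁ = P·A₁E₁/ΣAE = 45400·65730000/74340000 = 40140 N.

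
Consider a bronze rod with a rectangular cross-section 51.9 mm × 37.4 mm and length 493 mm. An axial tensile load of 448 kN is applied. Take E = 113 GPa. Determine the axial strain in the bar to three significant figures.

A = 1941 mm².
σ = N/A = 230.8 MPa; ε = σ/E = 230.8/113000 = 2.042e-03.

0.00204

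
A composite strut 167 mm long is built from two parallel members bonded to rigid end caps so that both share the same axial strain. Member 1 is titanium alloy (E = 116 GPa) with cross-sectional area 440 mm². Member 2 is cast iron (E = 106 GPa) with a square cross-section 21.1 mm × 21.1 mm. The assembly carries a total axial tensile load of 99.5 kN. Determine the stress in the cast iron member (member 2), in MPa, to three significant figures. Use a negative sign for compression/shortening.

A_2 = 445.2 mm².
Equal strain + equilibrium ⇒ each member carries load in proportion to AE: A₁E₁ = 51040000 N, A₂E₂ = 47190000 N, ΣAE = 98230000 N.
σ₂ = P·E₂/ΣAE = 99500·106000/98230000 = 107.4 MPa.

107 MPa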